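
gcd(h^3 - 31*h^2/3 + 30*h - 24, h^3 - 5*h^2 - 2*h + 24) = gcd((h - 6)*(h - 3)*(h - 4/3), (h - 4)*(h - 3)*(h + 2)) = h - 3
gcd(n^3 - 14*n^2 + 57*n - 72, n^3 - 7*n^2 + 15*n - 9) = n^2 - 6*n + 9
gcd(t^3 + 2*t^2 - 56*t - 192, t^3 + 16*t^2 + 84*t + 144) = t^2 + 10*t + 24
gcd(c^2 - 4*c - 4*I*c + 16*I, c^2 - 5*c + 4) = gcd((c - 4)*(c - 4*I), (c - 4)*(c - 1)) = c - 4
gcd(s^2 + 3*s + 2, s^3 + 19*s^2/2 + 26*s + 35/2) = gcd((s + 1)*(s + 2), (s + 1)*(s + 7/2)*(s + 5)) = s + 1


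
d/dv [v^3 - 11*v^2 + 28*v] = 3*v^2 - 22*v + 28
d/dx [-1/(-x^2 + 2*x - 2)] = 2*(1 - x)/(x^2 - 2*x + 2)^2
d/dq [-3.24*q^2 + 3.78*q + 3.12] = 3.78 - 6.48*q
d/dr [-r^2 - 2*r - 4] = -2*r - 2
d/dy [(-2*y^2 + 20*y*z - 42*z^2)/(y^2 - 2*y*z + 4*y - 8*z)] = 4*((-y + 5*z)*(y^2 - 2*y*z + 4*y - 8*z) + (y - z + 2)*(y^2 - 10*y*z + 21*z^2))/(y^2 - 2*y*z + 4*y - 8*z)^2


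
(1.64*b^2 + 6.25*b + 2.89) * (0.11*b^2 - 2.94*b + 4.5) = 0.1804*b^4 - 4.1341*b^3 - 10.6771*b^2 + 19.6284*b + 13.005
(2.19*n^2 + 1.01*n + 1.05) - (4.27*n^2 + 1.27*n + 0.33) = -2.08*n^2 - 0.26*n + 0.72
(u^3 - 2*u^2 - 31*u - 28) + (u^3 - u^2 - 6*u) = 2*u^3 - 3*u^2 - 37*u - 28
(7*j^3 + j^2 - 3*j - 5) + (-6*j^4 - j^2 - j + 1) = -6*j^4 + 7*j^3 - 4*j - 4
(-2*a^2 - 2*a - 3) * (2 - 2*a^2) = 4*a^4 + 4*a^3 + 2*a^2 - 4*a - 6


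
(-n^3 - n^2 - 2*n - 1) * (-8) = 8*n^3 + 8*n^2 + 16*n + 8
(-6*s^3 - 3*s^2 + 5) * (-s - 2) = 6*s^4 + 15*s^3 + 6*s^2 - 5*s - 10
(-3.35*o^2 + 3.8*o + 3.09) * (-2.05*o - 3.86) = 6.8675*o^3 + 5.141*o^2 - 21.0025*o - 11.9274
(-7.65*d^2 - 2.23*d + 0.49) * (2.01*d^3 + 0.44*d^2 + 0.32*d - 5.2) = -15.3765*d^5 - 7.8483*d^4 - 2.4443*d^3 + 39.282*d^2 + 11.7528*d - 2.548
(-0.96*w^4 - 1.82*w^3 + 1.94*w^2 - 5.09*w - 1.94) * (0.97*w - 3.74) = -0.9312*w^5 + 1.825*w^4 + 8.6886*w^3 - 12.1929*w^2 + 17.1548*w + 7.2556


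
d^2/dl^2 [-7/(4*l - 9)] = -224/(4*l - 9)^3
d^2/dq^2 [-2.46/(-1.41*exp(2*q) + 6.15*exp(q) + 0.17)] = ((15.129 - 13.8744*exp(q))*(-1.41*exp(2*q) + 6.15*exp(q) + 0.17) - 2.46*(2.82*exp(q) - 6.15)*(5.64*exp(q) - 12.3)*exp(q))*exp(q)/(-1.41*exp(2*q) + 6.15*exp(q) + 0.17)^3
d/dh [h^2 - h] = 2*h - 1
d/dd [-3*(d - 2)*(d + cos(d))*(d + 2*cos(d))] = 3*(d - 2)*(d + cos(d))*(2*sin(d) - 1) + 3*(d - 2)*(d + 2*cos(d))*(sin(d) - 1) - 3*(d + cos(d))*(d + 2*cos(d))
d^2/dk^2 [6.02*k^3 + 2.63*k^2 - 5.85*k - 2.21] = 36.12*k + 5.26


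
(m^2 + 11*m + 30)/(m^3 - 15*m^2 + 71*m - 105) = (m^2 + 11*m + 30)/(m^3 - 15*m^2 + 71*m - 105)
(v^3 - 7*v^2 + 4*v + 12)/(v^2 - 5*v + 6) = (v^2 - 5*v - 6)/(v - 3)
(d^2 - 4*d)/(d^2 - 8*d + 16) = d/(d - 4)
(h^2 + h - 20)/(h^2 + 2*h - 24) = (h + 5)/(h + 6)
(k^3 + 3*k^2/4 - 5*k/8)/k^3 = 1 + 3/(4*k) - 5/(8*k^2)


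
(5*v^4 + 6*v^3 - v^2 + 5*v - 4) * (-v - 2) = -5*v^5 - 16*v^4 - 11*v^3 - 3*v^2 - 6*v + 8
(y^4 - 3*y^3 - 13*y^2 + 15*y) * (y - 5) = y^5 - 8*y^4 + 2*y^3 + 80*y^2 - 75*y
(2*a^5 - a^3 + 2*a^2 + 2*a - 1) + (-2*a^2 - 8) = 2*a^5 - a^3 + 2*a - 9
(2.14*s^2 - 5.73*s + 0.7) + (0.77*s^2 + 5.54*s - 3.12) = 2.91*s^2 - 0.19*s - 2.42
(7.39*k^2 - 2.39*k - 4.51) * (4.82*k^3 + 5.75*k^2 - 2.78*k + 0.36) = 35.6198*k^5 + 30.9727*k^4 - 56.0249*k^3 - 16.6279*k^2 + 11.6774*k - 1.6236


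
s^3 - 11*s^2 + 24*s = s*(s - 8)*(s - 3)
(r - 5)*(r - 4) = r^2 - 9*r + 20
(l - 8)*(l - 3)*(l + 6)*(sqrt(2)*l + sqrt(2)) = sqrt(2)*l^4 - 4*sqrt(2)*l^3 - 47*sqrt(2)*l^2 + 102*sqrt(2)*l + 144*sqrt(2)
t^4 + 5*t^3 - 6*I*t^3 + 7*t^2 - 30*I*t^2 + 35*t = t*(t + 5)*(t - 7*I)*(t + I)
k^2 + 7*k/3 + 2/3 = (k + 1/3)*(k + 2)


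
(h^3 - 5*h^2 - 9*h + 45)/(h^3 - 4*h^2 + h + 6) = (h^2 - 2*h - 15)/(h^2 - h - 2)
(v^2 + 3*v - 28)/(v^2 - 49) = (v - 4)/(v - 7)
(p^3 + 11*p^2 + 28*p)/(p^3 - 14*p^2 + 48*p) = (p^2 + 11*p + 28)/(p^2 - 14*p + 48)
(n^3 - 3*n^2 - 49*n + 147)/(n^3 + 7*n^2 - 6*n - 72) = (n^2 - 49)/(n^2 + 10*n + 24)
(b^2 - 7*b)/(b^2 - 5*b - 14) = b/(b + 2)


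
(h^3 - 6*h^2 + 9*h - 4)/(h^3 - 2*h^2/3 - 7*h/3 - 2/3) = 3*(-h^3 + 6*h^2 - 9*h + 4)/(-3*h^3 + 2*h^2 + 7*h + 2)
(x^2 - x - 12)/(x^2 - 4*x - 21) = (x - 4)/(x - 7)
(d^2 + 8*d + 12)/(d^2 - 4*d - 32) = (d^2 + 8*d + 12)/(d^2 - 4*d - 32)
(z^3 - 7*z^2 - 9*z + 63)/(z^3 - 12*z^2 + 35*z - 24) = (z^2 - 4*z - 21)/(z^2 - 9*z + 8)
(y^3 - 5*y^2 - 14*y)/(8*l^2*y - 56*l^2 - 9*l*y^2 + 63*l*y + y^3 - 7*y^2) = y*(y + 2)/(8*l^2 - 9*l*y + y^2)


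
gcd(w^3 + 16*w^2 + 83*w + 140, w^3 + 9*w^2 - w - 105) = w^2 + 12*w + 35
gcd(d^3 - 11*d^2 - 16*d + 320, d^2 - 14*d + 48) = d - 8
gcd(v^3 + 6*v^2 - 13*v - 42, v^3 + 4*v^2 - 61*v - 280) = v + 7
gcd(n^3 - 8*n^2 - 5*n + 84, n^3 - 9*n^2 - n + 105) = n^2 - 4*n - 21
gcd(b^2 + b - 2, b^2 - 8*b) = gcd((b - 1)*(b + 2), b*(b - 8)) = 1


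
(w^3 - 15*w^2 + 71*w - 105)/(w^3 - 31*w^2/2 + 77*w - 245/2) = 2*(w - 3)/(2*w - 7)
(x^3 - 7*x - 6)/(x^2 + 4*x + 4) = (x^2 - 2*x - 3)/(x + 2)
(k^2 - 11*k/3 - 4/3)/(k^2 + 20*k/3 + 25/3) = (3*k^2 - 11*k - 4)/(3*k^2 + 20*k + 25)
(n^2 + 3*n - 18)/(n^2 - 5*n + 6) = (n + 6)/(n - 2)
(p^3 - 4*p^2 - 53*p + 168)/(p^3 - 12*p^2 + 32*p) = (p^2 + 4*p - 21)/(p*(p - 4))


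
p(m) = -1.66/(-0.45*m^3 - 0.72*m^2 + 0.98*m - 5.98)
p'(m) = -1.66*(1.35*m^2 + 1.44*m - 0.98)/(-0.45*m^3 - 0.72*m^2 + 0.98*m - 5.98)^2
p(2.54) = 0.11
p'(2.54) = -0.08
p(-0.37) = 0.26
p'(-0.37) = 0.05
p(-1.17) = 0.22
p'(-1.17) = 0.02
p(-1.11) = 0.23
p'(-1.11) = 0.03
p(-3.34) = 3.20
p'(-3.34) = -57.27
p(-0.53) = 0.25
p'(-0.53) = 0.05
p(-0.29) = 0.26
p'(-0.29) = 0.05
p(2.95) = 0.08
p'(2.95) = -0.06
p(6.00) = 0.01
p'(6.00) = -0.01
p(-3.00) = 0.51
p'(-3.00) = -1.08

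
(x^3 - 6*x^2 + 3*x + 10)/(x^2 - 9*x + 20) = (x^2 - x - 2)/(x - 4)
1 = 1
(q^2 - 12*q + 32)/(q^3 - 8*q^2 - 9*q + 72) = (q - 4)/(q^2 - 9)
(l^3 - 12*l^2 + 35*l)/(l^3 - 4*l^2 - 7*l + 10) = l*(l - 7)/(l^2 + l - 2)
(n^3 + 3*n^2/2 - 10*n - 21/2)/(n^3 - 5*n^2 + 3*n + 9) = (n + 7/2)/(n - 3)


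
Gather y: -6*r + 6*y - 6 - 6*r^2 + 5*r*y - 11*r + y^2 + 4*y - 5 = -6*r^2 - 17*r + y^2 + y*(5*r + 10) - 11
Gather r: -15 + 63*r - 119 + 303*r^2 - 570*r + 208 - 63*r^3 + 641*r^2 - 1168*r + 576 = -63*r^3 + 944*r^2 - 1675*r + 650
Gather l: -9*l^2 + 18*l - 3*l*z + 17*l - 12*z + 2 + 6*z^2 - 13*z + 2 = -9*l^2 + l*(35 - 3*z) + 6*z^2 - 25*z + 4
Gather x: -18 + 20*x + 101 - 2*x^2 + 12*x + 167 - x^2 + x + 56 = -3*x^2 + 33*x + 306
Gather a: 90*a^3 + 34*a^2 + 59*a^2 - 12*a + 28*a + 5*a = 90*a^3 + 93*a^2 + 21*a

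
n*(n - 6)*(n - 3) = n^3 - 9*n^2 + 18*n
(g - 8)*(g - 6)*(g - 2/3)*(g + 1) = g^4 - 41*g^3/3 + 128*g^2/3 + 76*g/3 - 32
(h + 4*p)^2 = h^2 + 8*h*p + 16*p^2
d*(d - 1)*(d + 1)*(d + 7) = d^4 + 7*d^3 - d^2 - 7*d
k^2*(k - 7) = k^3 - 7*k^2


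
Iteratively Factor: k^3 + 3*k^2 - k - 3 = (k - 1)*(k^2 + 4*k + 3) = (k - 1)*(k + 3)*(k + 1)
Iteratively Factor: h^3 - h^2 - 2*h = (h - 2)*(h^2 + h) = (h - 2)*(h + 1)*(h)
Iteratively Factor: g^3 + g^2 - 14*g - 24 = (g - 4)*(g^2 + 5*g + 6) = (g - 4)*(g + 2)*(g + 3)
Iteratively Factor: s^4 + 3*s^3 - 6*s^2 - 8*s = (s)*(s^3 + 3*s^2 - 6*s - 8) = s*(s + 1)*(s^2 + 2*s - 8) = s*(s - 2)*(s + 1)*(s + 4)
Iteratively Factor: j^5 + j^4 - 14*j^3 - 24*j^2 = (j + 3)*(j^4 - 2*j^3 - 8*j^2) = (j - 4)*(j + 3)*(j^3 + 2*j^2) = (j - 4)*(j + 2)*(j + 3)*(j^2) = j*(j - 4)*(j + 2)*(j + 3)*(j)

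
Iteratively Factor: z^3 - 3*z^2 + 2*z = (z - 1)*(z^2 - 2*z) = z*(z - 1)*(z - 2)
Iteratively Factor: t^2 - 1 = (t - 1)*(t + 1)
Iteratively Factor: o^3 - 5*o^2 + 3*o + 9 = (o - 3)*(o^2 - 2*o - 3) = (o - 3)*(o + 1)*(o - 3)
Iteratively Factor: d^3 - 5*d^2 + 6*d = (d)*(d^2 - 5*d + 6) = d*(d - 2)*(d - 3)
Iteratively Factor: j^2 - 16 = (j + 4)*(j - 4)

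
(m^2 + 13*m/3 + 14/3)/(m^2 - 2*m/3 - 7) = (m + 2)/(m - 3)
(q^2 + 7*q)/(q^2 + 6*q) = (q + 7)/(q + 6)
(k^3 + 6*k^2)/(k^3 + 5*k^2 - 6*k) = k/(k - 1)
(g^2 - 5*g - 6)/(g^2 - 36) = (g + 1)/(g + 6)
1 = 1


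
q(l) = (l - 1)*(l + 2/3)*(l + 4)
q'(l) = (l - 1)*(l + 2/3) + (l - 1)*(l + 4) + (l + 2/3)*(l + 4)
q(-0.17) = -2.23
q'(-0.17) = -3.16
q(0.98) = -0.16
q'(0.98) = 8.07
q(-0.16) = -2.26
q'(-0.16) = -3.10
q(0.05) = -2.76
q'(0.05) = -1.63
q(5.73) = 294.39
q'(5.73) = 138.52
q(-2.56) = 9.71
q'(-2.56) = -1.11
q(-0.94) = 1.62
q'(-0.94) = -6.24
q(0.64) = -2.18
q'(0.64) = 3.92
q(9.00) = 1005.33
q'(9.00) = 307.00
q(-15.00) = -2522.67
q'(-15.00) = 563.00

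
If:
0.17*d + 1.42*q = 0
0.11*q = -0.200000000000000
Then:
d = 15.19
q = -1.82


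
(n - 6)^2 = n^2 - 12*n + 36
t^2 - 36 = (t - 6)*(t + 6)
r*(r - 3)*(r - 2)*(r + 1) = r^4 - 4*r^3 + r^2 + 6*r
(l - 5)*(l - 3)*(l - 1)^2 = l^4 - 10*l^3 + 32*l^2 - 38*l + 15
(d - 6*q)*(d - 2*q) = d^2 - 8*d*q + 12*q^2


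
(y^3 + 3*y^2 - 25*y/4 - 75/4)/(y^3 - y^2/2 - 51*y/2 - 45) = (y - 5/2)/(y - 6)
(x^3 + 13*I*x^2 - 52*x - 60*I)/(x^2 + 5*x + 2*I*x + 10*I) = (x^2 + 11*I*x - 30)/(x + 5)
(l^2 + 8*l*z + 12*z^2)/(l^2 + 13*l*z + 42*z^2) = (l + 2*z)/(l + 7*z)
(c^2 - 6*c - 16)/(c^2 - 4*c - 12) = (c - 8)/(c - 6)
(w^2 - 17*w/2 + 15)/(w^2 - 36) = (w - 5/2)/(w + 6)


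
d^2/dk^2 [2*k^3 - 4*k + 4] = 12*k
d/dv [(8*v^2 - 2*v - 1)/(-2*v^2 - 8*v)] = (-17*v^2 - v - 2)/(v^2*(v^2 + 8*v + 16))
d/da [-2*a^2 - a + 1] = -4*a - 1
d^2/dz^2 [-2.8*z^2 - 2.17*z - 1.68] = -5.60000000000000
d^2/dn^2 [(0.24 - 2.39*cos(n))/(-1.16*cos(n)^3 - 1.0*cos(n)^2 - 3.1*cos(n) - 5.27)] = (0.0293557901864055*(1 - cos(n)^2)^2*cos(3*n) + 0.161727467512592*(1 - cos(n)^2)^2 + 0.0888913976936109*sin(n)^6 - 0.16961123218812*cos(n)^7 - 0.0224948583803873*cos(n)^6 + 0.00490724475499257*cos(n)^5 + 0.022358853901895*cos(n)^3*cos(3*n) + 0.474960021300174*cos(n)^3 + 0.134621138822652*cos(n)^2*cos(3*n) + 0.375694046687939*cos(n)^2 + 0.125488485152268*cos(n)*cos(3*n) - 0.61435810849804*cos(n) - 0.0427482311861767*cos(3*n) - 0.575879312017752)/(0.185007974481659*cos(n)^3 + 0.159489633173844*cos(n)^2 + 0.494417862838915*cos(n) + 0.840510366826156)^3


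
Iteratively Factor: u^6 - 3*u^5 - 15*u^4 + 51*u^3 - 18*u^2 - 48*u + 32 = (u - 1)*(u^5 - 2*u^4 - 17*u^3 + 34*u^2 + 16*u - 32) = (u - 1)*(u + 1)*(u^4 - 3*u^3 - 14*u^2 + 48*u - 32) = (u - 2)*(u - 1)*(u + 1)*(u^3 - u^2 - 16*u + 16) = (u - 2)*(u - 1)*(u + 1)*(u + 4)*(u^2 - 5*u + 4) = (u - 4)*(u - 2)*(u - 1)*(u + 1)*(u + 4)*(u - 1)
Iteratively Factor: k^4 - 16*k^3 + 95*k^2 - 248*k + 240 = (k - 3)*(k^3 - 13*k^2 + 56*k - 80) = (k - 4)*(k - 3)*(k^2 - 9*k + 20) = (k - 5)*(k - 4)*(k - 3)*(k - 4)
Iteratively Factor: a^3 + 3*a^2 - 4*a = (a + 4)*(a^2 - a) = a*(a + 4)*(a - 1)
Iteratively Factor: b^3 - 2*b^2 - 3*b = (b)*(b^2 - 2*b - 3) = b*(b - 3)*(b + 1)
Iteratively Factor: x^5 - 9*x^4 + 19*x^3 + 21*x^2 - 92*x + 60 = (x - 3)*(x^4 - 6*x^3 + x^2 + 24*x - 20) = (x - 3)*(x - 1)*(x^3 - 5*x^2 - 4*x + 20) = (x - 3)*(x - 2)*(x - 1)*(x^2 - 3*x - 10) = (x - 5)*(x - 3)*(x - 2)*(x - 1)*(x + 2)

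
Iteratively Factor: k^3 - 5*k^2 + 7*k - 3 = (k - 3)*(k^2 - 2*k + 1) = (k - 3)*(k - 1)*(k - 1)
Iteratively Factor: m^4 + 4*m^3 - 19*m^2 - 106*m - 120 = (m + 3)*(m^3 + m^2 - 22*m - 40) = (m - 5)*(m + 3)*(m^2 + 6*m + 8) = (m - 5)*(m + 2)*(m + 3)*(m + 4)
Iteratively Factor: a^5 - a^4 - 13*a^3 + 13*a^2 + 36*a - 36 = (a + 2)*(a^4 - 3*a^3 - 7*a^2 + 27*a - 18) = (a - 1)*(a + 2)*(a^3 - 2*a^2 - 9*a + 18) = (a - 3)*(a - 1)*(a + 2)*(a^2 + a - 6) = (a - 3)*(a - 1)*(a + 2)*(a + 3)*(a - 2)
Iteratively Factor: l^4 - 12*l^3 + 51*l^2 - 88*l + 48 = (l - 4)*(l^3 - 8*l^2 + 19*l - 12) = (l - 4)*(l - 3)*(l^2 - 5*l + 4) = (l - 4)*(l - 3)*(l - 1)*(l - 4)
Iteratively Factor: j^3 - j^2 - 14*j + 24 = (j + 4)*(j^2 - 5*j + 6) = (j - 3)*(j + 4)*(j - 2)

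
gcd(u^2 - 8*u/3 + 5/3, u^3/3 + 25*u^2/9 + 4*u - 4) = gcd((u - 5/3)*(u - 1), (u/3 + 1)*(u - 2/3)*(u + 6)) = 1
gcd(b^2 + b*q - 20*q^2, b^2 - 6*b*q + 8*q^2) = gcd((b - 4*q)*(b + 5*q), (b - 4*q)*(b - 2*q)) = -b + 4*q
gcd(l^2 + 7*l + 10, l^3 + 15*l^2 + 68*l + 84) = l + 2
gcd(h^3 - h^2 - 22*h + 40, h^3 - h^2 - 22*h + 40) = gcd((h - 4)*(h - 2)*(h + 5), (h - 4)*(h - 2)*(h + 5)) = h^3 - h^2 - 22*h + 40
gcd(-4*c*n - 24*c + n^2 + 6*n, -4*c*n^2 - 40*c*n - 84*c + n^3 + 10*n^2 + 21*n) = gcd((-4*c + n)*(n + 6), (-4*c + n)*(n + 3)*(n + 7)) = 4*c - n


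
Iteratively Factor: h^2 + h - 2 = (h - 1)*(h + 2)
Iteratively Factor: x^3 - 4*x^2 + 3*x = (x - 1)*(x^2 - 3*x) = x*(x - 1)*(x - 3)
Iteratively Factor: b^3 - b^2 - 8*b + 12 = (b - 2)*(b^2 + b - 6) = (b - 2)*(b + 3)*(b - 2)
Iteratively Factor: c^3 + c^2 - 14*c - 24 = (c - 4)*(c^2 + 5*c + 6) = (c - 4)*(c + 3)*(c + 2)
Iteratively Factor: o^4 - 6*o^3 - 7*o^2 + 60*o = (o)*(o^3 - 6*o^2 - 7*o + 60) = o*(o - 5)*(o^2 - o - 12) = o*(o - 5)*(o + 3)*(o - 4)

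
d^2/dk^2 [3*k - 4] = 0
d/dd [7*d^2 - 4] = 14*d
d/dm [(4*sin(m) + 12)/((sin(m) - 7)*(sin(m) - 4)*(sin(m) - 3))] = 4*(-2*sin(m)^3 + 5*sin(m)^2 + 84*sin(m) - 267)*cos(m)/((sin(m) - 7)^2*(sin(m) - 4)^2*(sin(m) - 3)^2)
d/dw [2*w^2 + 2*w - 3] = 4*w + 2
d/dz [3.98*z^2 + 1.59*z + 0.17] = 7.96*z + 1.59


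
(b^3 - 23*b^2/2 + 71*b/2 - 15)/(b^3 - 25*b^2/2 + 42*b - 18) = (b - 5)/(b - 6)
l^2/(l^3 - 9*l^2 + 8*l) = l/(l^2 - 9*l + 8)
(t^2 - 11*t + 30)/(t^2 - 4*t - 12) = (t - 5)/(t + 2)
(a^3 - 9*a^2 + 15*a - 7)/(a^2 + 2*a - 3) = (a^2 - 8*a + 7)/(a + 3)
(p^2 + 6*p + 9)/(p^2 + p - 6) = (p + 3)/(p - 2)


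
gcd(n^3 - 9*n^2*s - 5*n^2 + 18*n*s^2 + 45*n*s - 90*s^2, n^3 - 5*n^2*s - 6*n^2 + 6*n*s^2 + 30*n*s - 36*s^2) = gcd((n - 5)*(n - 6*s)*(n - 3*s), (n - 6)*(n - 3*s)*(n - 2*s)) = -n + 3*s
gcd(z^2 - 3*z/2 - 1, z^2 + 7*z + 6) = 1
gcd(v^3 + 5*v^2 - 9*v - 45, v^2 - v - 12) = v + 3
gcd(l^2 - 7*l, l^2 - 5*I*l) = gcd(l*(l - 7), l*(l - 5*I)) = l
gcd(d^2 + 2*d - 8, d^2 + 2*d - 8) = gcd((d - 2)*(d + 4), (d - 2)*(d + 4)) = d^2 + 2*d - 8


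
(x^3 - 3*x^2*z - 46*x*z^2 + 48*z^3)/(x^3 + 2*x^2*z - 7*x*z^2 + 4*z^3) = (x^2 - 2*x*z - 48*z^2)/(x^2 + 3*x*z - 4*z^2)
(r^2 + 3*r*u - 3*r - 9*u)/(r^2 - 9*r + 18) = (r + 3*u)/(r - 6)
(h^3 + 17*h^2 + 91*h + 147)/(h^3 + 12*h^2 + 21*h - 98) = (h + 3)/(h - 2)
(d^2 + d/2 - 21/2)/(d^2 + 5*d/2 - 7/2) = (d - 3)/(d - 1)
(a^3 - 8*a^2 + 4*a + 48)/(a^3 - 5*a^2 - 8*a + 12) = (a - 4)/(a - 1)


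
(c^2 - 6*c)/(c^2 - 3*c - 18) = c/(c + 3)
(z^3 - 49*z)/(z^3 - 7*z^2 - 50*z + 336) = z*(z - 7)/(z^2 - 14*z + 48)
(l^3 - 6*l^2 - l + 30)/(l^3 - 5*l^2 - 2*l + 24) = (l - 5)/(l - 4)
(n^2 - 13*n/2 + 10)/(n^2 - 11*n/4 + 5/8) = 4*(n - 4)/(4*n - 1)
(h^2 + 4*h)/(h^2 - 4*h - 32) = h/(h - 8)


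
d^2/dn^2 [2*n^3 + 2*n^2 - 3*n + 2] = 12*n + 4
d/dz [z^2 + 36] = 2*z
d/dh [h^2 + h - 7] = 2*h + 1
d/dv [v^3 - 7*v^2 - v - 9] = 3*v^2 - 14*v - 1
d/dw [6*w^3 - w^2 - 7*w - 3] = 18*w^2 - 2*w - 7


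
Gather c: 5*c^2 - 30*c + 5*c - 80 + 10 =5*c^2 - 25*c - 70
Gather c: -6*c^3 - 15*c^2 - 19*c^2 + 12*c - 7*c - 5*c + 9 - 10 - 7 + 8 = -6*c^3 - 34*c^2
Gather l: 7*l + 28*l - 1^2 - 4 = 35*l - 5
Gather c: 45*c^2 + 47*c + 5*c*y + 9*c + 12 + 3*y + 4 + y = 45*c^2 + c*(5*y + 56) + 4*y + 16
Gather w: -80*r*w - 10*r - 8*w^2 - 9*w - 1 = -10*r - 8*w^2 + w*(-80*r - 9) - 1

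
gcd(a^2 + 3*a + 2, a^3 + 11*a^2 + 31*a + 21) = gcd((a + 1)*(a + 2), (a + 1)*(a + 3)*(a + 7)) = a + 1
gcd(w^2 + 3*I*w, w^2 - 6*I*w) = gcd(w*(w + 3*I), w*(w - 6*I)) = w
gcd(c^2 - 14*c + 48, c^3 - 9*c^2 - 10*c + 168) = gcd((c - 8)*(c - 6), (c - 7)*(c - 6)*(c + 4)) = c - 6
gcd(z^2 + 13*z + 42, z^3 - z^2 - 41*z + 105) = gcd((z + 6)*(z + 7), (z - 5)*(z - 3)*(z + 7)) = z + 7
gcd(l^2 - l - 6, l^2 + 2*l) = l + 2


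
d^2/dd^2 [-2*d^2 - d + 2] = -4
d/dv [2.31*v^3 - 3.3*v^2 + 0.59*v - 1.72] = 6.93*v^2 - 6.6*v + 0.59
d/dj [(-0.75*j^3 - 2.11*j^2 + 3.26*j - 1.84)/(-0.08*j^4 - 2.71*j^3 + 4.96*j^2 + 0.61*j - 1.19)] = (-0.06*j^6 - 0.337599999999999*j^5 - 8.6557*j^4 + 16.1654*j^3 - 29.7384*j^2 + 23.2746*j - 2.757)/(0.0064*j^8 + 0.4336*j^7 + 6.5505*j^6 - 26.9808*j^5 + 21.4858*j^4 + 12.501*j^3 - 11.4327*j^2 - 1.4518*j + 1.4161)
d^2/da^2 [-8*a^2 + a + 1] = -16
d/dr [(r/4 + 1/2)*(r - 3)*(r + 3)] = 3*r^2/4 + r - 9/4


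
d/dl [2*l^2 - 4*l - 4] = 4*l - 4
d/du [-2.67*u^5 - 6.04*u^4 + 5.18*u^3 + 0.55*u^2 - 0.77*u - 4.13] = -13.35*u^4 - 24.16*u^3 + 15.54*u^2 + 1.1*u - 0.77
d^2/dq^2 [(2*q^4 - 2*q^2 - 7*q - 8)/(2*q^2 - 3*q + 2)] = 4*(4*q^6 - 18*q^5 + 39*q^4 - 68*q^3 - 12*q^2 + 114*q - 45)/(8*q^6 - 36*q^5 + 78*q^4 - 99*q^3 + 78*q^2 - 36*q + 8)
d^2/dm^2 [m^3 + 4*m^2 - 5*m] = 6*m + 8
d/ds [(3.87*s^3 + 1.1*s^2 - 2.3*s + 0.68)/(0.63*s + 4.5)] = (4.8762*s^3 + 52.938*s^2 + 9.9*s - 10.7784)/(0.3969*s^2 + 5.67*s + 20.25)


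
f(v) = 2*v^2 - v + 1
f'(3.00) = 11.00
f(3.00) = 16.00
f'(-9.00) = -37.00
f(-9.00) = 172.00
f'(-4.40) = -18.60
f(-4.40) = 44.12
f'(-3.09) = -13.36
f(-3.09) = 23.19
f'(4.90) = 18.60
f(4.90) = 44.12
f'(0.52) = 1.08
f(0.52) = 1.02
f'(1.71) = 5.84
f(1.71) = 5.14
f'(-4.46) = -18.84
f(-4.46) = 45.24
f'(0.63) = 1.52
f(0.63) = 1.16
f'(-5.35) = -22.40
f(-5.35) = 63.60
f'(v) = 4*v - 1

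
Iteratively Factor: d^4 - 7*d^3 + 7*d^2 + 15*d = (d + 1)*(d^3 - 8*d^2 + 15*d) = (d - 3)*(d + 1)*(d^2 - 5*d) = (d - 5)*(d - 3)*(d + 1)*(d)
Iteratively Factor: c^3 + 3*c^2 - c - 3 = (c - 1)*(c^2 + 4*c + 3) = (c - 1)*(c + 3)*(c + 1)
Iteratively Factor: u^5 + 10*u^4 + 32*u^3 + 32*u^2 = (u + 4)*(u^4 + 6*u^3 + 8*u^2) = u*(u + 4)*(u^3 + 6*u^2 + 8*u) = u*(u + 4)^2*(u^2 + 2*u) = u^2*(u + 4)^2*(u + 2)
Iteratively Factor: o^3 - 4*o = (o - 2)*(o^2 + 2*o) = (o - 2)*(o + 2)*(o)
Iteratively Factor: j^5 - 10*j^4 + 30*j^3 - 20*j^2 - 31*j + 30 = (j - 3)*(j^4 - 7*j^3 + 9*j^2 + 7*j - 10) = (j - 3)*(j + 1)*(j^3 - 8*j^2 + 17*j - 10) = (j - 3)*(j - 1)*(j + 1)*(j^2 - 7*j + 10) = (j - 5)*(j - 3)*(j - 1)*(j + 1)*(j - 2)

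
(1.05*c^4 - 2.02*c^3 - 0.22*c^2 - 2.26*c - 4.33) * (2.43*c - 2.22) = 2.5515*c^5 - 7.2396*c^4 + 3.9498*c^3 - 5.0034*c^2 - 5.5047*c + 9.6126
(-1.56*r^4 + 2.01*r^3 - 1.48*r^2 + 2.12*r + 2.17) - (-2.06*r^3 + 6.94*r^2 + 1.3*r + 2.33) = -1.56*r^4 + 4.07*r^3 - 8.42*r^2 + 0.82*r - 0.16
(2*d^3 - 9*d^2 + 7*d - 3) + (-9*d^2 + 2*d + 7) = 2*d^3 - 18*d^2 + 9*d + 4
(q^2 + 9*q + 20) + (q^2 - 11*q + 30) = 2*q^2 - 2*q + 50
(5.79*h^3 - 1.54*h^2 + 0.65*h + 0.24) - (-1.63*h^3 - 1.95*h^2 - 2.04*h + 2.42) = 7.42*h^3 + 0.41*h^2 + 2.69*h - 2.18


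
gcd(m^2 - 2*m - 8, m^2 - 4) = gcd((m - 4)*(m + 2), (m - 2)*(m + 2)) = m + 2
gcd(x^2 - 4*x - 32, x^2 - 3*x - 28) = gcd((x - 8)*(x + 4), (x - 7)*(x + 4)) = x + 4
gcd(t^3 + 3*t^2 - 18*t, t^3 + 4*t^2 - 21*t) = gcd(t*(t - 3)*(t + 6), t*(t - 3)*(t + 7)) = t^2 - 3*t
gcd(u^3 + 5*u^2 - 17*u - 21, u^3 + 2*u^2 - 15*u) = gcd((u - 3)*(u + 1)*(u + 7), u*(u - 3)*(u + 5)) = u - 3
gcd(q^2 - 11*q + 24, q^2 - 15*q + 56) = q - 8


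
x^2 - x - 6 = (x - 3)*(x + 2)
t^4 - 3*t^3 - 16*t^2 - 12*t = t*(t - 6)*(t + 1)*(t + 2)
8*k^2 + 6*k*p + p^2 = (2*k + p)*(4*k + p)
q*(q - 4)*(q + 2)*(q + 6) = q^4 + 4*q^3 - 20*q^2 - 48*q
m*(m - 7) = m^2 - 7*m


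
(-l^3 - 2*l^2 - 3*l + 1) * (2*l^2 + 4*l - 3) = -2*l^5 - 8*l^4 - 11*l^3 - 4*l^2 + 13*l - 3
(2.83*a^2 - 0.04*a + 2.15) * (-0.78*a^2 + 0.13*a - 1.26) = -2.2074*a^4 + 0.3991*a^3 - 5.248*a^2 + 0.3299*a - 2.709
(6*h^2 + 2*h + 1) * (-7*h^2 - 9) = -42*h^4 - 14*h^3 - 61*h^2 - 18*h - 9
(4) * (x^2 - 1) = 4*x^2 - 4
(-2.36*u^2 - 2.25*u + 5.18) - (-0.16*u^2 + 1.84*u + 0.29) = -2.2*u^2 - 4.09*u + 4.89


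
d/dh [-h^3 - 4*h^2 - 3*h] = -3*h^2 - 8*h - 3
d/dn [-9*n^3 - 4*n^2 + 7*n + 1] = -27*n^2 - 8*n + 7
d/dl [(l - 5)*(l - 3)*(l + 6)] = 3*l^2 - 4*l - 33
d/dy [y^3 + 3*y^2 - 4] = 3*y*(y + 2)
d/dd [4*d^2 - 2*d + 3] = 8*d - 2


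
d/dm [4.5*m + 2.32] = 4.50000000000000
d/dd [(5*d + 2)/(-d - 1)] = -3/(d + 1)^2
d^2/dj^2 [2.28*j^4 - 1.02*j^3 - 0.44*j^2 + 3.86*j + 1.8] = 27.36*j^2 - 6.12*j - 0.88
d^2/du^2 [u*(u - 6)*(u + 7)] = 6*u + 2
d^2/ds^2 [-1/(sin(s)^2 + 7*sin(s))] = (4*sin(s) + 21 + 43/sin(s) - 42/sin(s)^2 - 98/sin(s)^3)/(sin(s) + 7)^3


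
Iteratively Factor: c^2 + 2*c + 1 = (c + 1)*(c + 1)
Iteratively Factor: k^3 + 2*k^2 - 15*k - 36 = (k - 4)*(k^2 + 6*k + 9) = (k - 4)*(k + 3)*(k + 3)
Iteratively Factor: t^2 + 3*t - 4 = (t + 4)*(t - 1)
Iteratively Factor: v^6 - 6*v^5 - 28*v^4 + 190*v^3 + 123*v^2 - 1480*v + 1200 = (v - 1)*(v^5 - 5*v^4 - 33*v^3 + 157*v^2 + 280*v - 1200) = (v - 3)*(v - 1)*(v^4 - 2*v^3 - 39*v^2 + 40*v + 400) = (v - 3)*(v - 1)*(v + 4)*(v^3 - 6*v^2 - 15*v + 100) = (v - 3)*(v - 1)*(v + 4)^2*(v^2 - 10*v + 25) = (v - 5)*(v - 3)*(v - 1)*(v + 4)^2*(v - 5)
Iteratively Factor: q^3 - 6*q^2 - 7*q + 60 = (q + 3)*(q^2 - 9*q + 20) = (q - 5)*(q + 3)*(q - 4)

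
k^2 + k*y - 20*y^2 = (k - 4*y)*(k + 5*y)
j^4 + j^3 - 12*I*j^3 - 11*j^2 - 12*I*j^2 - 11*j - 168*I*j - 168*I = (j + 1)*(j - 8*I)*(j - 7*I)*(j + 3*I)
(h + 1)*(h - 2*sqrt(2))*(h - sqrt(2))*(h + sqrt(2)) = h^4 - 2*sqrt(2)*h^3 + h^3 - 2*sqrt(2)*h^2 - 2*h^2 - 2*h + 4*sqrt(2)*h + 4*sqrt(2)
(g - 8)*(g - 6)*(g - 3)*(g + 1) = g^4 - 16*g^3 + 73*g^2 - 54*g - 144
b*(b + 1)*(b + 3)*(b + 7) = b^4 + 11*b^3 + 31*b^2 + 21*b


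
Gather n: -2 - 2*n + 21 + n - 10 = 9 - n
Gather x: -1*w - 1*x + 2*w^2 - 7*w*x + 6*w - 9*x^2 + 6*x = 2*w^2 + 5*w - 9*x^2 + x*(5 - 7*w)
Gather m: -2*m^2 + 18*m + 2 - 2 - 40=-2*m^2 + 18*m - 40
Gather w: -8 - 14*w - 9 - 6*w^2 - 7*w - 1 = -6*w^2 - 21*w - 18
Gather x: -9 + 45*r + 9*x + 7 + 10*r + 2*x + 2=55*r + 11*x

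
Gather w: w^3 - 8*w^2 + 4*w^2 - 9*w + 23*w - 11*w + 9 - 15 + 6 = w^3 - 4*w^2 + 3*w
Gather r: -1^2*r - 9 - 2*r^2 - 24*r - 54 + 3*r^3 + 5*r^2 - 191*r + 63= 3*r^3 + 3*r^2 - 216*r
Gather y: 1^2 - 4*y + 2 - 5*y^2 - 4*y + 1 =-5*y^2 - 8*y + 4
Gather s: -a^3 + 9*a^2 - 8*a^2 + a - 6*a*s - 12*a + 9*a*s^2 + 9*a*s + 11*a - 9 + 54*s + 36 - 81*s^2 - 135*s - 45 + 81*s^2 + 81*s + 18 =-a^3 + a^2 + 9*a*s^2 + 3*a*s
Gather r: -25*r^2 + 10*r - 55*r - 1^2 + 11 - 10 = -25*r^2 - 45*r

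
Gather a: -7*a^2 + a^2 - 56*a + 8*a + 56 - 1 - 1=-6*a^2 - 48*a + 54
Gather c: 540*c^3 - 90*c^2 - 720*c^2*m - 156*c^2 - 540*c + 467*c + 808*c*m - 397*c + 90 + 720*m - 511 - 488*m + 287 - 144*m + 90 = 540*c^3 + c^2*(-720*m - 246) + c*(808*m - 470) + 88*m - 44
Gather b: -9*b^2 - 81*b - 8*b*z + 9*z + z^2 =-9*b^2 + b*(-8*z - 81) + z^2 + 9*z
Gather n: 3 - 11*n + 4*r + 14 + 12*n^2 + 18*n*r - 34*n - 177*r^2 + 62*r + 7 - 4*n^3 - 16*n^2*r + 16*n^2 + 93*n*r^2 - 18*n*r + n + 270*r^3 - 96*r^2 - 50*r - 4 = -4*n^3 + n^2*(28 - 16*r) + n*(93*r^2 - 44) + 270*r^3 - 273*r^2 + 16*r + 20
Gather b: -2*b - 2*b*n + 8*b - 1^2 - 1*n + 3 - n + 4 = b*(6 - 2*n) - 2*n + 6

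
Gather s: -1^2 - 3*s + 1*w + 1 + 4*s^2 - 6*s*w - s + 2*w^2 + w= 4*s^2 + s*(-6*w - 4) + 2*w^2 + 2*w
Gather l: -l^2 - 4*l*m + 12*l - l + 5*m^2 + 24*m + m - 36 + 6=-l^2 + l*(11 - 4*m) + 5*m^2 + 25*m - 30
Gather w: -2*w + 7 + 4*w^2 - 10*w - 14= 4*w^2 - 12*w - 7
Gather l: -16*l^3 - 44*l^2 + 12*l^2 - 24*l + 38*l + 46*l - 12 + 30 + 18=-16*l^3 - 32*l^2 + 60*l + 36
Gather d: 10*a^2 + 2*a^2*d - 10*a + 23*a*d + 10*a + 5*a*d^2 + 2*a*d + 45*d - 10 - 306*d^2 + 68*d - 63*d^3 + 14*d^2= 10*a^2 - 63*d^3 + d^2*(5*a - 292) + d*(2*a^2 + 25*a + 113) - 10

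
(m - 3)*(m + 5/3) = m^2 - 4*m/3 - 5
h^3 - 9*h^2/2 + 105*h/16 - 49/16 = (h - 7/4)^2*(h - 1)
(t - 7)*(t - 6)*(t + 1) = t^3 - 12*t^2 + 29*t + 42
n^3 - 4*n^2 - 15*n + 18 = (n - 6)*(n - 1)*(n + 3)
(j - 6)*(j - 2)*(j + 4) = j^3 - 4*j^2 - 20*j + 48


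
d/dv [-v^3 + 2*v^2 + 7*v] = -3*v^2 + 4*v + 7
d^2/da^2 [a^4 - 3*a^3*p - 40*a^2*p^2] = 12*a^2 - 18*a*p - 80*p^2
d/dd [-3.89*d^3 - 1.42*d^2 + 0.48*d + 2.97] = -11.67*d^2 - 2.84*d + 0.48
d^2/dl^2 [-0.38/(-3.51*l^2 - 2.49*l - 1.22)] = (-9.363276*l^2 - 6.642324*l + 0.38*(7.02*l + 2.49)*(14.04*l + 4.98) - 3.254472)/(3.51*l^2 + 2.49*l + 1.22)^3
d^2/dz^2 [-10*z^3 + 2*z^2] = 4 - 60*z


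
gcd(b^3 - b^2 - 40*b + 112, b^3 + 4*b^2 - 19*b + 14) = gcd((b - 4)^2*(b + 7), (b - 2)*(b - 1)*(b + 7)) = b + 7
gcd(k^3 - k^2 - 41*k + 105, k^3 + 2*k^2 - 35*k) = k^2 + 2*k - 35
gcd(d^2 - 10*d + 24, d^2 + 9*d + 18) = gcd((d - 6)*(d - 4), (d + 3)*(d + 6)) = 1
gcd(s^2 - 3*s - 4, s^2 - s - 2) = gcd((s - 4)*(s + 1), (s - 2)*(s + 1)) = s + 1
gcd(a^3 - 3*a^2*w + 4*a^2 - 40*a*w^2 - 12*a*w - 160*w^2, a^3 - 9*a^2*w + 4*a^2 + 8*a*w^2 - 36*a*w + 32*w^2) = -a^2 + 8*a*w - 4*a + 32*w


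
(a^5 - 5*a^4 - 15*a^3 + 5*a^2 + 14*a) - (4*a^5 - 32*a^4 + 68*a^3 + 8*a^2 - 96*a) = -3*a^5 + 27*a^4 - 83*a^3 - 3*a^2 + 110*a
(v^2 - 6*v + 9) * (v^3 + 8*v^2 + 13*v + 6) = v^5 + 2*v^4 - 26*v^3 + 81*v + 54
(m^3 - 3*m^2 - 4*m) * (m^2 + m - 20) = m^5 - 2*m^4 - 27*m^3 + 56*m^2 + 80*m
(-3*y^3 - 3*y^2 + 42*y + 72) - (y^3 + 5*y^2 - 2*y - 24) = -4*y^3 - 8*y^2 + 44*y + 96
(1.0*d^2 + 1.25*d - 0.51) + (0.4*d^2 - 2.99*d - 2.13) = 1.4*d^2 - 1.74*d - 2.64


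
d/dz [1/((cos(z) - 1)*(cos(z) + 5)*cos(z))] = (3*sin(z) - 5*sin(z)/cos(z)^2 + 8*tan(z))/((cos(z) - 1)^2*(cos(z) + 5)^2)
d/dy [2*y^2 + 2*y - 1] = 4*y + 2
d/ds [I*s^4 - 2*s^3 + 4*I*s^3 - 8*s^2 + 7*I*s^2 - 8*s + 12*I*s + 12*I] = 4*I*s^3 + s^2*(-6 + 12*I) + s*(-16 + 14*I) - 8 + 12*I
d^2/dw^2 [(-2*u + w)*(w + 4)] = 2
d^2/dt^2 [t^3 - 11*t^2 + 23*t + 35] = 6*t - 22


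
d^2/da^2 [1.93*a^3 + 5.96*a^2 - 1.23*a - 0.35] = 11.58*a + 11.92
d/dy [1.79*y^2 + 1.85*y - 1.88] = 3.58*y + 1.85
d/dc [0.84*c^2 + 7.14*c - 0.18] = 1.68*c + 7.14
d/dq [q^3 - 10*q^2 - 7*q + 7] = 3*q^2 - 20*q - 7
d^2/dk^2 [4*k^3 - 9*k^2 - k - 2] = 24*k - 18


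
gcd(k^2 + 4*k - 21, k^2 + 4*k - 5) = 1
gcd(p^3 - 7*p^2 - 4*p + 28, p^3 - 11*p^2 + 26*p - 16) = p - 2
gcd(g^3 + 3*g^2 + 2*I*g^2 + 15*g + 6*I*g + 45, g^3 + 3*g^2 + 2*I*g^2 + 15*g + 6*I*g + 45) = g^3 + g^2*(3 + 2*I) + g*(15 + 6*I) + 45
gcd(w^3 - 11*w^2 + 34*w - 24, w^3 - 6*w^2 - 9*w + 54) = w - 6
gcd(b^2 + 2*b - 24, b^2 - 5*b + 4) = b - 4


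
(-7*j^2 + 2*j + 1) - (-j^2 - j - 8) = -6*j^2 + 3*j + 9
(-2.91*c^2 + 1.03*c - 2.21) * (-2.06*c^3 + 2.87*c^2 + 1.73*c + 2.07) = 5.9946*c^5 - 10.4735*c^4 + 2.4744*c^3 - 10.5845*c^2 - 1.6912*c - 4.5747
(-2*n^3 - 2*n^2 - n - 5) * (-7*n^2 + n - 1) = 14*n^5 + 12*n^4 + 7*n^3 + 36*n^2 - 4*n + 5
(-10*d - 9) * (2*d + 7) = -20*d^2 - 88*d - 63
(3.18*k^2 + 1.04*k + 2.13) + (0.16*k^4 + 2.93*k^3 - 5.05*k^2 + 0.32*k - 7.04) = 0.16*k^4 + 2.93*k^3 - 1.87*k^2 + 1.36*k - 4.91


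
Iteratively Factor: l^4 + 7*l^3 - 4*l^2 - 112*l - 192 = (l + 4)*(l^3 + 3*l^2 - 16*l - 48) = (l + 3)*(l + 4)*(l^2 - 16) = (l - 4)*(l + 3)*(l + 4)*(l + 4)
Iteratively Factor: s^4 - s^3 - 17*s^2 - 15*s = (s - 5)*(s^3 + 4*s^2 + 3*s) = (s - 5)*(s + 3)*(s^2 + s) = (s - 5)*(s + 1)*(s + 3)*(s)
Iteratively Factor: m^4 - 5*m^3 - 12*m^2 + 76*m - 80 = (m - 2)*(m^3 - 3*m^2 - 18*m + 40) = (m - 2)^2*(m^2 - m - 20) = (m - 2)^2*(m + 4)*(m - 5)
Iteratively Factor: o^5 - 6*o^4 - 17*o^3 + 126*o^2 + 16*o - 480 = (o + 4)*(o^4 - 10*o^3 + 23*o^2 + 34*o - 120) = (o - 3)*(o + 4)*(o^3 - 7*o^2 + 2*o + 40) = (o - 5)*(o - 3)*(o + 4)*(o^2 - 2*o - 8) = (o - 5)*(o - 3)*(o + 2)*(o + 4)*(o - 4)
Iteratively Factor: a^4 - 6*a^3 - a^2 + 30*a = (a - 5)*(a^3 - a^2 - 6*a) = (a - 5)*(a - 3)*(a^2 + 2*a) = (a - 5)*(a - 3)*(a + 2)*(a)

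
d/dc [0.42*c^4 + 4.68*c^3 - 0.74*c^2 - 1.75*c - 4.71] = 1.68*c^3 + 14.04*c^2 - 1.48*c - 1.75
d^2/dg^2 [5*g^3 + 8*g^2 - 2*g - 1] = 30*g + 16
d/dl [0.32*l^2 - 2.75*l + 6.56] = 0.64*l - 2.75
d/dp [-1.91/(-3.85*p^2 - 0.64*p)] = (-14.707*p - 1.2224)/(p^2*(3.85*p + 0.64)^2)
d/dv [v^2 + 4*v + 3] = 2*v + 4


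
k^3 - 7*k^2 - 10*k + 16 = (k - 8)*(k - 1)*(k + 2)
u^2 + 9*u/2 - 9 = (u - 3/2)*(u + 6)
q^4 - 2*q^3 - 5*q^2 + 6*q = q*(q - 3)*(q - 1)*(q + 2)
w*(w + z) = w^2 + w*z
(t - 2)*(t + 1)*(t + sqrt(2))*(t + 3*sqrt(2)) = t^4 - t^3 + 4*sqrt(2)*t^3 - 4*sqrt(2)*t^2 + 4*t^2 - 8*sqrt(2)*t - 6*t - 12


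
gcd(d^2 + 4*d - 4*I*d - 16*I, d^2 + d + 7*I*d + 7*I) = 1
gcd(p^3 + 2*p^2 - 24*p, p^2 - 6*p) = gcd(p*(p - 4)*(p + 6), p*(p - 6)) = p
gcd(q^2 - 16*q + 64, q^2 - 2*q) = 1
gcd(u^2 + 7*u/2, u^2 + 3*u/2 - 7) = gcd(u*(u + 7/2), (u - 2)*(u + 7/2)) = u + 7/2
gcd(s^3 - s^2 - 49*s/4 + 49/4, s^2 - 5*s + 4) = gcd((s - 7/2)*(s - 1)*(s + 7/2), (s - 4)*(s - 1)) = s - 1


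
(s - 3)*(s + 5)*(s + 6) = s^3 + 8*s^2 - 3*s - 90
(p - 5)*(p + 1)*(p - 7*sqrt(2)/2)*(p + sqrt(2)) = p^4 - 4*p^3 - 5*sqrt(2)*p^3/2 - 12*p^2 + 10*sqrt(2)*p^2 + 25*sqrt(2)*p/2 + 28*p + 35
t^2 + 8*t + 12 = (t + 2)*(t + 6)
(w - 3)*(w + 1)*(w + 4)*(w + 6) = w^4 + 8*w^3 + w^2 - 78*w - 72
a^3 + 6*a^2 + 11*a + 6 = (a + 1)*(a + 2)*(a + 3)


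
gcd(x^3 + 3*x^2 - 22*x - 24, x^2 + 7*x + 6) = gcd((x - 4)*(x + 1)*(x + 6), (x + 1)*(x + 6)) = x^2 + 7*x + 6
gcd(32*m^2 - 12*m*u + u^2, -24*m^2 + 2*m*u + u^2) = -4*m + u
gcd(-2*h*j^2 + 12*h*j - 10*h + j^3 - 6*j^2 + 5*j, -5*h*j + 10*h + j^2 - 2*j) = 1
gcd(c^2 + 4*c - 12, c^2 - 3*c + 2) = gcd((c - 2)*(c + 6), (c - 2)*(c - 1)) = c - 2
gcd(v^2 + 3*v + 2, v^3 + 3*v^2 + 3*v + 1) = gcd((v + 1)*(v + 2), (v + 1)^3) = v + 1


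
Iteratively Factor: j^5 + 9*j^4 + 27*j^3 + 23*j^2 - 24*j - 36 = (j + 2)*(j^4 + 7*j^3 + 13*j^2 - 3*j - 18) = (j + 2)*(j + 3)*(j^3 + 4*j^2 + j - 6) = (j + 2)*(j + 3)^2*(j^2 + j - 2) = (j - 1)*(j + 2)*(j + 3)^2*(j + 2)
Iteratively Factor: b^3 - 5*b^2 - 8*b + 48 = (b - 4)*(b^2 - b - 12) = (b - 4)*(b + 3)*(b - 4)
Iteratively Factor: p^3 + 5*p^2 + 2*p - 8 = (p + 4)*(p^2 + p - 2) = (p - 1)*(p + 4)*(p + 2)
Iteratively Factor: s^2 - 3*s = (s - 3)*(s)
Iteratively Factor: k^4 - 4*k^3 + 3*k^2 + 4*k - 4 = (k - 2)*(k^3 - 2*k^2 - k + 2) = (k - 2)*(k - 1)*(k^2 - k - 2) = (k - 2)^2*(k - 1)*(k + 1)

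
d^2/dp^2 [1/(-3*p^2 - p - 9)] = 2*(9*p^2 + 3*p - (6*p + 1)^2 + 27)/(3*p^2 + p + 9)^3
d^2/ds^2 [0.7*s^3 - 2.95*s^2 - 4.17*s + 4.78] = 4.2*s - 5.9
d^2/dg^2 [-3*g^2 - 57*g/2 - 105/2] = -6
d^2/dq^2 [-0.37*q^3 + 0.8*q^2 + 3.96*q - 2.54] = 1.6 - 2.22*q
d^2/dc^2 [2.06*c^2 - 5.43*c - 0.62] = 4.12000000000000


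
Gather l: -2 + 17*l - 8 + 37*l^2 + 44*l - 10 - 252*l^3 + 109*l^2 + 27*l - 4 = -252*l^3 + 146*l^2 + 88*l - 24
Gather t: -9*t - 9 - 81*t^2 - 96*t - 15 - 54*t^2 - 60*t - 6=-135*t^2 - 165*t - 30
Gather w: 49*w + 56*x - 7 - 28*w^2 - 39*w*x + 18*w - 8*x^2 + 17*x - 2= -28*w^2 + w*(67 - 39*x) - 8*x^2 + 73*x - 9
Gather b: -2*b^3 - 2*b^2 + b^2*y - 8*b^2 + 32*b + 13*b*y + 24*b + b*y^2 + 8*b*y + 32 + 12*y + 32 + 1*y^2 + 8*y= -2*b^3 + b^2*(y - 10) + b*(y^2 + 21*y + 56) + y^2 + 20*y + 64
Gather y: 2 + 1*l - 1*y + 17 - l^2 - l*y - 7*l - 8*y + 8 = -l^2 - 6*l + y*(-l - 9) + 27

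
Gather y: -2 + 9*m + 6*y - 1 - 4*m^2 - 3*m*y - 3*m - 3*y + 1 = -4*m^2 + 6*m + y*(3 - 3*m) - 2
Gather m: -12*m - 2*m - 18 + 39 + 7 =28 - 14*m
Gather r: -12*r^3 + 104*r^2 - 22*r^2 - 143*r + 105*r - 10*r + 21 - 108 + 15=-12*r^3 + 82*r^2 - 48*r - 72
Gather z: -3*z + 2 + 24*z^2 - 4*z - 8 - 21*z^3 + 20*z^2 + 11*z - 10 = -21*z^3 + 44*z^2 + 4*z - 16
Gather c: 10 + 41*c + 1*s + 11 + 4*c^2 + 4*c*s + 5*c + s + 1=4*c^2 + c*(4*s + 46) + 2*s + 22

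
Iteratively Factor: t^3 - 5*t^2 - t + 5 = (t - 5)*(t^2 - 1) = (t - 5)*(t + 1)*(t - 1)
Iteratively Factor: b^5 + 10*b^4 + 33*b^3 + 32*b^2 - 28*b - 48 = (b + 2)*(b^4 + 8*b^3 + 17*b^2 - 2*b - 24) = (b + 2)*(b + 3)*(b^3 + 5*b^2 + 2*b - 8) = (b + 2)^2*(b + 3)*(b^2 + 3*b - 4) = (b - 1)*(b + 2)^2*(b + 3)*(b + 4)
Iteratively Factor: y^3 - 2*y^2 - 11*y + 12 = (y - 4)*(y^2 + 2*y - 3) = (y - 4)*(y + 3)*(y - 1)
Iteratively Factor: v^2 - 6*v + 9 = (v - 3)*(v - 3)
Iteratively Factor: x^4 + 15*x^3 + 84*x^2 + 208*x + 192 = (x + 4)*(x^3 + 11*x^2 + 40*x + 48) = (x + 3)*(x + 4)*(x^2 + 8*x + 16) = (x + 3)*(x + 4)^2*(x + 4)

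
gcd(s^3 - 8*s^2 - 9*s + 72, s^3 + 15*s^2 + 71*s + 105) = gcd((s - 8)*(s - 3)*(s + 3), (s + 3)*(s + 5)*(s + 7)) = s + 3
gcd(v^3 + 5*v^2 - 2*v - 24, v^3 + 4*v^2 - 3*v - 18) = v^2 + v - 6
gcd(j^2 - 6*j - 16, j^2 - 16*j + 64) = j - 8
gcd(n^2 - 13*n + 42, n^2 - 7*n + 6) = n - 6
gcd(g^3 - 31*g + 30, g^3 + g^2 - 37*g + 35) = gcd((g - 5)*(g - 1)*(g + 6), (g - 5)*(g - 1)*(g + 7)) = g^2 - 6*g + 5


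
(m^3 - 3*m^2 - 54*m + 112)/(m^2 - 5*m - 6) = (-m^3 + 3*m^2 + 54*m - 112)/(-m^2 + 5*m + 6)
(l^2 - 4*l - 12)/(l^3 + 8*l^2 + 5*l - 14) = (l - 6)/(l^2 + 6*l - 7)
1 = 1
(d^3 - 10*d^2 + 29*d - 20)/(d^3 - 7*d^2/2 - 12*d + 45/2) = 2*(d^2 - 5*d + 4)/(2*d^2 + 3*d - 9)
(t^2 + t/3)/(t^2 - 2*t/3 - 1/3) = t/(t - 1)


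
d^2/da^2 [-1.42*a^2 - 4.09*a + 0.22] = -2.84000000000000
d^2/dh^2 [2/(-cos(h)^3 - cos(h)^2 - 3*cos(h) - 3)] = -((15*cos(h) + 8*cos(2*h) + 9*cos(3*h))*(cos(h)^3 + cos(h)^2 + 3*cos(h) + 3)/2 + 4*(3*cos(h)^2 + 2*cos(h) + 3)^2*sin(h)^2)/(cos(h)^3 + cos(h)^2 + 3*cos(h) + 3)^3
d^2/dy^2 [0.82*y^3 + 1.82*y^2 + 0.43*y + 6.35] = 4.92*y + 3.64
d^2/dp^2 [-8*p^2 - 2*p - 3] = -16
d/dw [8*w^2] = 16*w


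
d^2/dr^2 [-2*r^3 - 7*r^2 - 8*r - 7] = -12*r - 14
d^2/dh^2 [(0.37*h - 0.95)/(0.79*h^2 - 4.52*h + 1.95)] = ((4.8458 - 1.7538*h)*(0.79*h^2 - 4.52*h + 1.95) + (0.37*h - 0.95)*(1.58*h - 4.52)*(3.16*h - 9.04))/(0.79*h^2 - 4.52*h + 1.95)^3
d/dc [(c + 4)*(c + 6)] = 2*c + 10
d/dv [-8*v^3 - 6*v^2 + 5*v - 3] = -24*v^2 - 12*v + 5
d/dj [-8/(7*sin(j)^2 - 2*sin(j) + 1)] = 16*(7*sin(j) - 1)*cos(j)/(7*sin(j)^2 - 2*sin(j) + 1)^2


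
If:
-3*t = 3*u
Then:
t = -u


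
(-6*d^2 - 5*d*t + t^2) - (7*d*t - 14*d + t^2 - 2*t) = -6*d^2 - 12*d*t + 14*d + 2*t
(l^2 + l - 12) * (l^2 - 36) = l^4 + l^3 - 48*l^2 - 36*l + 432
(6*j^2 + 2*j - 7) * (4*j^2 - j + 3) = 24*j^4 + 2*j^3 - 12*j^2 + 13*j - 21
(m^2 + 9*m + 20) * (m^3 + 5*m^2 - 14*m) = m^5 + 14*m^4 + 51*m^3 - 26*m^2 - 280*m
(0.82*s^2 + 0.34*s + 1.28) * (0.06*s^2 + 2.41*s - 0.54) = 0.0492*s^4 + 1.9966*s^3 + 0.4534*s^2 + 2.9012*s - 0.6912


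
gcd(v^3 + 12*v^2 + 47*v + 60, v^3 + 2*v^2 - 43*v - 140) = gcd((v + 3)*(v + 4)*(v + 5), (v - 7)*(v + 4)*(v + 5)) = v^2 + 9*v + 20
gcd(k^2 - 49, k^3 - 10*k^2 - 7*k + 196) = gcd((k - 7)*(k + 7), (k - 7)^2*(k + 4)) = k - 7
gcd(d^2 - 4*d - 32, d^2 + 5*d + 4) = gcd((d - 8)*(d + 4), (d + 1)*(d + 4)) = d + 4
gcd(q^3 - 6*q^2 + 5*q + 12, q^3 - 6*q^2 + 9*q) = q - 3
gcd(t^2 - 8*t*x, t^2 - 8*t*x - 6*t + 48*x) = -t + 8*x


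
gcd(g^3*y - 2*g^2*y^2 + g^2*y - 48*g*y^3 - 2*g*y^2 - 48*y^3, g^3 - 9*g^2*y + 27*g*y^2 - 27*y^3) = 1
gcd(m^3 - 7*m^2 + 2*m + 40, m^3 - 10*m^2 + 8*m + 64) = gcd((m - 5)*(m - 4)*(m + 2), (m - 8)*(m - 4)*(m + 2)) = m^2 - 2*m - 8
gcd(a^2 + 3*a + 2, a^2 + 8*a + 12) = a + 2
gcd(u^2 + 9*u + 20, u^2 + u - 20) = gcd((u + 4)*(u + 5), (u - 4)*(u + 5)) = u + 5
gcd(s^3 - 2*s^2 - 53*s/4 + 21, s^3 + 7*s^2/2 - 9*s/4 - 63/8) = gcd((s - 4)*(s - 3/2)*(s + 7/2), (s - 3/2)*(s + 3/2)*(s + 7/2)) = s^2 + 2*s - 21/4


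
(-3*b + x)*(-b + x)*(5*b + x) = 15*b^3 - 17*b^2*x + b*x^2 + x^3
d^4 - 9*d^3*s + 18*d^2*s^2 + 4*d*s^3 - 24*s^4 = (d - 6*s)*(d - 2*s)^2*(d + s)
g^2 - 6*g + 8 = (g - 4)*(g - 2)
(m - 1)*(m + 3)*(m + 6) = m^3 + 8*m^2 + 9*m - 18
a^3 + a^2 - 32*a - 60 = (a - 6)*(a + 2)*(a + 5)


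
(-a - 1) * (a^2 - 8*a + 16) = -a^3 + 7*a^2 - 8*a - 16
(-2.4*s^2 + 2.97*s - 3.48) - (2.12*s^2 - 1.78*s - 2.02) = -4.52*s^2 + 4.75*s - 1.46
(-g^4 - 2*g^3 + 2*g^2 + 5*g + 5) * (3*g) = -3*g^5 - 6*g^4 + 6*g^3 + 15*g^2 + 15*g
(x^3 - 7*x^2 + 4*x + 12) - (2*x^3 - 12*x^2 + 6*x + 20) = -x^3 + 5*x^2 - 2*x - 8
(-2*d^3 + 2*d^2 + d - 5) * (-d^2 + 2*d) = 2*d^5 - 6*d^4 + 3*d^3 + 7*d^2 - 10*d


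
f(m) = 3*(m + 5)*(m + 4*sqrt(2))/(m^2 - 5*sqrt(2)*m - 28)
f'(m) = 3*(-2*m + 5*sqrt(2))*(m + 5)*(m + 4*sqrt(2))/(m^2 - 5*sqrt(2)*m - 28)^2 + 3*(m + 5)/(m^2 - 5*sqrt(2)*m - 28) + 3*(m + 4*sqrt(2))/(m^2 - 5*sqrt(2)*m - 28)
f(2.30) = -4.47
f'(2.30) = -0.89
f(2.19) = -4.37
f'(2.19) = -0.86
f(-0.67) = -2.84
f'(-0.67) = -0.18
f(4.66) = -7.62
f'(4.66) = -1.96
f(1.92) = -4.15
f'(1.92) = -0.79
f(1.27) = -3.68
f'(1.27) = -0.65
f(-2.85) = 65.82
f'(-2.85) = 3110.43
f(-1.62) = -2.94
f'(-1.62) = 0.58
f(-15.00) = 0.92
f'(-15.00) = -0.08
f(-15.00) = 0.92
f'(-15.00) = -0.08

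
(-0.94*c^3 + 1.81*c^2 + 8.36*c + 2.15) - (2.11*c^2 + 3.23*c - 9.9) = -0.94*c^3 - 0.3*c^2 + 5.13*c + 12.05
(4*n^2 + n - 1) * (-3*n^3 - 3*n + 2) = -12*n^5 - 3*n^4 - 9*n^3 + 5*n^2 + 5*n - 2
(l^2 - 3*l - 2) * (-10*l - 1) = -10*l^3 + 29*l^2 + 23*l + 2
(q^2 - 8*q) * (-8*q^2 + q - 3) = -8*q^4 + 65*q^3 - 11*q^2 + 24*q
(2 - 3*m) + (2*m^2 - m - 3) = 2*m^2 - 4*m - 1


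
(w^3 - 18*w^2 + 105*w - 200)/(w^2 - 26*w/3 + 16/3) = 3*(w^2 - 10*w + 25)/(3*w - 2)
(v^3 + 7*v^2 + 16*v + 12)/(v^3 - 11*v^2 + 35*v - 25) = (v^3 + 7*v^2 + 16*v + 12)/(v^3 - 11*v^2 + 35*v - 25)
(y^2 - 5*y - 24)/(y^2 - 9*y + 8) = (y + 3)/(y - 1)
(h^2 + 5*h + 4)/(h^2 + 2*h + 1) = (h + 4)/(h + 1)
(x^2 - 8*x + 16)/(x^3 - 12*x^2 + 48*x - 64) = 1/(x - 4)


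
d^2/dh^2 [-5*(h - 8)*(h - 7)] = -10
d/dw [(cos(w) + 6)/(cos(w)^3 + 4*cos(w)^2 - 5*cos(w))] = 2*(cos(w)^3 + 11*cos(w)^2 + 24*cos(w) - 15)*sin(w)/((cos(w) - 1)^2*(cos(w) + 5)^2*cos(w)^2)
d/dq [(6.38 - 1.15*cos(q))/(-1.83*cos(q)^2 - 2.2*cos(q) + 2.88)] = (2.1045*cos(q)^2 - 23.3508*cos(q) - 10.724)*sin(q)/(3.3489*cos(q)^4 + 8.052*cos(q)^3 - 5.7008*cos(q)^2 - 12.672*cos(q) + 8.2944)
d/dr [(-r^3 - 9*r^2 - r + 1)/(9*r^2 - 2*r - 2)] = (-9*r^4 + 4*r^3 + 33*r^2 + 18*r + 4)/(81*r^4 - 36*r^3 - 32*r^2 + 8*r + 4)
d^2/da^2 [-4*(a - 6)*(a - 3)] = -8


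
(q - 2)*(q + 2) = q^2 - 4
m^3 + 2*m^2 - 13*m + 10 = (m - 2)*(m - 1)*(m + 5)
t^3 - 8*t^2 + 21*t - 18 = (t - 3)^2*(t - 2)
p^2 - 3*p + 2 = (p - 2)*(p - 1)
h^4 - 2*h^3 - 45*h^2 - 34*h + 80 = (h - 8)*(h - 1)*(h + 2)*(h + 5)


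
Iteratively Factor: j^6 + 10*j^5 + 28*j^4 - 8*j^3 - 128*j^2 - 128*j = (j)*(j^5 + 10*j^4 + 28*j^3 - 8*j^2 - 128*j - 128) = j*(j + 4)*(j^4 + 6*j^3 + 4*j^2 - 24*j - 32) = j*(j + 2)*(j + 4)*(j^3 + 4*j^2 - 4*j - 16) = j*(j + 2)*(j + 4)^2*(j^2 - 4) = j*(j + 2)^2*(j + 4)^2*(j - 2)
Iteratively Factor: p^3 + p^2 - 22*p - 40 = (p + 2)*(p^2 - p - 20) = (p + 2)*(p + 4)*(p - 5)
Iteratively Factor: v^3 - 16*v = (v - 4)*(v^2 + 4*v) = v*(v - 4)*(v + 4)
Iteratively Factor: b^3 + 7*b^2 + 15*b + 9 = (b + 3)*(b^2 + 4*b + 3) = (b + 1)*(b + 3)*(b + 3)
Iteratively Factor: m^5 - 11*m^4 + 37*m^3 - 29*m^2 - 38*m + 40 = (m - 4)*(m^4 - 7*m^3 + 9*m^2 + 7*m - 10) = (m - 4)*(m - 1)*(m^3 - 6*m^2 + 3*m + 10) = (m - 4)*(m - 1)*(m + 1)*(m^2 - 7*m + 10) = (m - 5)*(m - 4)*(m - 1)*(m + 1)*(m - 2)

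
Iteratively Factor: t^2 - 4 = (t + 2)*(t - 2)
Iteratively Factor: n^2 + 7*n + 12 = (n + 3)*(n + 4)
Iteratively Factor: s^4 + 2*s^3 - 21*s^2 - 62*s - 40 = (s - 5)*(s^3 + 7*s^2 + 14*s + 8) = (s - 5)*(s + 1)*(s^2 + 6*s + 8) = (s - 5)*(s + 1)*(s + 2)*(s + 4)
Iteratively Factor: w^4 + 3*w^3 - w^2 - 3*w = (w)*(w^3 + 3*w^2 - w - 3) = w*(w + 1)*(w^2 + 2*w - 3) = w*(w + 1)*(w + 3)*(w - 1)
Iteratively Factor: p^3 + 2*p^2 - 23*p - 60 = (p + 3)*(p^2 - p - 20) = (p - 5)*(p + 3)*(p + 4)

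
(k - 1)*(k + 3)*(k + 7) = k^3 + 9*k^2 + 11*k - 21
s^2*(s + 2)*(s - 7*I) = s^4 + 2*s^3 - 7*I*s^3 - 14*I*s^2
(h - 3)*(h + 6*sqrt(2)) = h^2 - 3*h + 6*sqrt(2)*h - 18*sqrt(2)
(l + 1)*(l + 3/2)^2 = l^3 + 4*l^2 + 21*l/4 + 9/4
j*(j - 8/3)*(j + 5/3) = j^3 - j^2 - 40*j/9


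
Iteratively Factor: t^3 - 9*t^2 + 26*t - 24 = (t - 4)*(t^2 - 5*t + 6) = (t - 4)*(t - 2)*(t - 3)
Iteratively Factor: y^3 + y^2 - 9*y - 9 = (y + 3)*(y^2 - 2*y - 3) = (y - 3)*(y + 3)*(y + 1)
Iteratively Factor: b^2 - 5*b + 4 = (b - 4)*(b - 1)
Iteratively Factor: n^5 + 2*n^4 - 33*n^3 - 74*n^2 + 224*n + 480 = (n + 2)*(n^4 - 33*n^2 - 8*n + 240) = (n + 2)*(n + 4)*(n^3 - 4*n^2 - 17*n + 60) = (n + 2)*(n + 4)^2*(n^2 - 8*n + 15) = (n - 5)*(n + 2)*(n + 4)^2*(n - 3)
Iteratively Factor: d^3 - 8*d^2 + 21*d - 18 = (d - 3)*(d^2 - 5*d + 6) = (d - 3)^2*(d - 2)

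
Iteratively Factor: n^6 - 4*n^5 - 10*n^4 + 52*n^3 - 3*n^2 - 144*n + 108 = (n - 1)*(n^5 - 3*n^4 - 13*n^3 + 39*n^2 + 36*n - 108) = (n - 3)*(n - 1)*(n^4 - 13*n^2 + 36) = (n - 3)*(n - 1)*(n + 2)*(n^3 - 2*n^2 - 9*n + 18) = (n - 3)*(n - 2)*(n - 1)*(n + 2)*(n^2 - 9) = (n - 3)*(n - 2)*(n - 1)*(n + 2)*(n + 3)*(n - 3)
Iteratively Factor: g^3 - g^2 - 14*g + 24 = (g - 3)*(g^2 + 2*g - 8) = (g - 3)*(g - 2)*(g + 4)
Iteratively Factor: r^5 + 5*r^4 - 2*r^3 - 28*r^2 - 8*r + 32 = (r - 2)*(r^4 + 7*r^3 + 12*r^2 - 4*r - 16) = (r - 2)*(r + 2)*(r^3 + 5*r^2 + 2*r - 8) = (r - 2)*(r + 2)*(r + 4)*(r^2 + r - 2) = (r - 2)*(r - 1)*(r + 2)*(r + 4)*(r + 2)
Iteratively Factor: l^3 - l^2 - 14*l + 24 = (l - 3)*(l^2 + 2*l - 8) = (l - 3)*(l + 4)*(l - 2)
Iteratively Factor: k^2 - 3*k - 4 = (k - 4)*(k + 1)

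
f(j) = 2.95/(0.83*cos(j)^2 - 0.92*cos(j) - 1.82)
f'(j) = 2.95*(1.66*sin(j)*cos(j) - 0.92*sin(j))/(0.83*cos(j)^2 - 0.92*cos(j) - 1.82)^2 = (4.897*cos(j) - 2.714)*sin(j)/(-0.83*cos(j)^2 + 0.92*cos(j) + 1.82)^2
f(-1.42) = -1.52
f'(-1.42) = 0.52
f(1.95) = -2.16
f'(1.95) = -2.25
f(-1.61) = -1.65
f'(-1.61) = 0.91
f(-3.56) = -10.30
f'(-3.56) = -35.61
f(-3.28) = -31.19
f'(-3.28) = -116.62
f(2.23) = -3.12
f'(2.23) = -5.06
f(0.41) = -1.50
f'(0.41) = 0.18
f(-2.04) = -2.39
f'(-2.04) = 2.89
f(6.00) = -1.52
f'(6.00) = -0.15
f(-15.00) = -4.59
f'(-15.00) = 10.15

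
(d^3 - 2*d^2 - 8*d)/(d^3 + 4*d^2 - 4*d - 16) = d*(d - 4)/(d^2 + 2*d - 8)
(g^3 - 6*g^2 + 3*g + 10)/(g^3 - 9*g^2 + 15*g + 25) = (g - 2)/(g - 5)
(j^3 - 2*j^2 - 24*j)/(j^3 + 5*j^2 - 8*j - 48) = j*(j - 6)/(j^2 + j - 12)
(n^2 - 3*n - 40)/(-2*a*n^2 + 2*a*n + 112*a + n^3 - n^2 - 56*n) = (-n - 5)/(2*a*n + 14*a - n^2 - 7*n)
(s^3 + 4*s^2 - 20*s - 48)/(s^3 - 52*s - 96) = (s - 4)/(s - 8)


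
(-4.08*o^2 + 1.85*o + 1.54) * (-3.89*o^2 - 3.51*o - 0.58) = 15.8712*o^4 + 7.1243*o^3 - 10.1177*o^2 - 6.4784*o - 0.8932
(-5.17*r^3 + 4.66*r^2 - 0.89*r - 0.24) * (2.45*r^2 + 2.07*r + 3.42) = -12.6665*r^5 + 0.715100000000003*r^4 - 10.2157*r^3 + 13.5069*r^2 - 3.5406*r - 0.8208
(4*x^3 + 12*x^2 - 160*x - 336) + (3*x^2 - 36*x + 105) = 4*x^3 + 15*x^2 - 196*x - 231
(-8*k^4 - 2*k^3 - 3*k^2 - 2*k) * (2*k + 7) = -16*k^5 - 60*k^4 - 20*k^3 - 25*k^2 - 14*k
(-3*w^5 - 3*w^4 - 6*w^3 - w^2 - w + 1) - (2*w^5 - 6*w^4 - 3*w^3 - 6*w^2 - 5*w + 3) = -5*w^5 + 3*w^4 - 3*w^3 + 5*w^2 + 4*w - 2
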